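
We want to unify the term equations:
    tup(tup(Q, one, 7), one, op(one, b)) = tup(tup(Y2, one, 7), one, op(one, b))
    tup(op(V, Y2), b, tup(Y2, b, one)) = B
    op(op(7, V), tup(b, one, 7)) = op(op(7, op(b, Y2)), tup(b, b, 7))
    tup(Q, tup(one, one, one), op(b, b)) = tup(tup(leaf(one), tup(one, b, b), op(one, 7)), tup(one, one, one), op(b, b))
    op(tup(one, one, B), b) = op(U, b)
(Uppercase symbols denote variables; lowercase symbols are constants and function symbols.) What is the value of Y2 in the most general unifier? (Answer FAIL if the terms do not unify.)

Decompose tup/3: tup(Q, one, 7) = tup(Y2, one, 7),  one = one,  op(one, b) = op(one, b).
Decompose tup/3: Q = Y2,  one = one,  7 = 7.
Bind Q := Y2; substituting into the one remaining equation that mentions Q gives: tup(Y2, tup(one, one, one), op(b, b)) = tup(tup(leaf(one), tup(one, b, b), op(one, 7)), tup(one, one, one), op(b, b)).
Delete trivial equation one = one.
Delete trivial equation 7 = 7.
Delete trivial equation one = one.
Delete trivial equation op(one, b) = op(one, b).
Bind B := tup(op(V, Y2), b, tup(Y2, b, one)); substituting into the one remaining equation that mentions B gives: op(tup(one, one, tup(op(V, Y2), b, tup(Y2, b, one))), b) = op(U, b).
Decompose op/2: op(7, V) = op(7, op(b, Y2)),  tup(b, one, 7) = tup(b, b, 7).
Decompose op/2: 7 = 7,  V = op(b, Y2).
Delete trivial equation 7 = 7.
Bind V := op(b, Y2); substituting into the one remaining equation that mentions V gives: op(tup(one, one, tup(op(op(b, Y2), Y2), b, tup(Y2, b, one))), b) = op(U, b). Substituting into the earlier binding gives B := tup(op(op(b, Y2), Y2), b, tup(Y2, b, one)).
Decompose tup/3: b = b,  one = b,  7 = 7.
Delete trivial equation b = b.
Clash: constants one and b differ; no unifier exists.

FAIL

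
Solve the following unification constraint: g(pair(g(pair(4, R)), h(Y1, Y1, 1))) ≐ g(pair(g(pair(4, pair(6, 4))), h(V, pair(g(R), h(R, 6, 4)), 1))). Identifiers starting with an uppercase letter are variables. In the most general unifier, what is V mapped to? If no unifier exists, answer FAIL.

pair(g(pair(6, 4)), h(pair(6, 4), 6, 4))

Decompose g/1: pair(g(pair(4, R)), h(Y1, Y1, 1)) ≐ pair(g(pair(4, pair(6, 4))), h(V, pair(g(R), h(R, 6, 4)), 1)).
Decompose pair/2: g(pair(4, R)) ≐ g(pair(4, pair(6, 4))),  h(Y1, Y1, 1) ≐ h(V, pair(g(R), h(R, 6, 4)), 1).
Decompose g/1: pair(4, R) ≐ pair(4, pair(6, 4)).
Decompose pair/2: 4 ≐ 4,  R ≐ pair(6, 4).
Delete trivial equation 4 ≐ 4.
Bind R := pair(6, 4); substituting into the remaining equation gives: h(Y1, Y1, 1) ≐ h(V, pair(g(pair(6, 4)), h(pair(6, 4), 6, 4)), 1).
Decompose h/3: Y1 ≐ V,  Y1 ≐ pair(g(pair(6, 4)), h(pair(6, 4), 6, 4)),  1 ≐ 1.
Bind Y1 := V; substituting into the one remaining equation that mentions Y1 gives: V ≐ pair(g(pair(6, 4)), h(pair(6, 4), 6, 4)).
Bind V := pair(g(pair(6, 4)), h(pair(6, 4), 6, 4)); no other remaining equation mentions V. Substituting into the earlier binding gives Y1 := pair(g(pair(6, 4)), h(pair(6, 4), 6, 4)).
Delete trivial equation 1 ≐ 1.
MGU = { R ↦ pair(6, 4), Y1 ↦ pair(g(pair(6, 4)), h(pair(6, 4), 6, 4)), V ↦ pair(g(pair(6, 4)), h(pair(6, 4), 6, 4)) }, so V ↦ pair(g(pair(6, 4)), h(pair(6, 4), 6, 4)).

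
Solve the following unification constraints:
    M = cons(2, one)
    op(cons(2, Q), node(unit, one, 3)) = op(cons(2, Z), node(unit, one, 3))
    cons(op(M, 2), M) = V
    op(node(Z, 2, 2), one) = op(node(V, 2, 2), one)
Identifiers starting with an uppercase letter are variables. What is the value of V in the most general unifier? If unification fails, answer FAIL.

Bind M := cons(2, one); substituting into the one remaining equation that mentions M gives: cons(op(cons(2, one), 2), cons(2, one)) = V.
Decompose op/2: cons(2, Q) = cons(2, Z),  node(unit, one, 3) = node(unit, one, 3).
Decompose cons/2: 2 = 2,  Q = Z.
Delete trivial equation 2 = 2.
Bind Q := Z; no other remaining equation mentions Q.
Delete trivial equation node(unit, one, 3) = node(unit, one, 3).
Bind V := cons(op(cons(2, one), 2), cons(2, one)); substituting into the remaining equation gives: op(node(Z, 2, 2), one) = op(node(cons(op(cons(2, one), 2), cons(2, one)), 2, 2), one).
Decompose op/2: node(Z, 2, 2) = node(cons(op(cons(2, one), 2), cons(2, one)), 2, 2),  one = one.
Decompose node/3: Z = cons(op(cons(2, one), 2), cons(2, one)),  2 = 2,  2 = 2.
Bind Z := cons(op(cons(2, one), 2), cons(2, one)); no other remaining equation mentions Z. Substituting into the earlier binding gives Q := cons(op(cons(2, one), 2), cons(2, one)).
Delete trivial equation 2 = 2.
Delete trivial equation 2 = 2.
Delete trivial equation one = one.
MGU = { M := cons(2, one), Q := cons(op(cons(2, one), 2), cons(2, one)), V := cons(op(cons(2, one), 2), cons(2, one)), Z := cons(op(cons(2, one), 2), cons(2, one)) }, so V := cons(op(cons(2, one), 2), cons(2, one)).

cons(op(cons(2, one), 2), cons(2, one))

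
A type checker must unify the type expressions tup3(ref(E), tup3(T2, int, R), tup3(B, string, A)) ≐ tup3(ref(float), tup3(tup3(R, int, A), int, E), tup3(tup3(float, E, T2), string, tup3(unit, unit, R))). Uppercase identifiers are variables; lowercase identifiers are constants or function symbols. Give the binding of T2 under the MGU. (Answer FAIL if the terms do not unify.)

Decompose tup3/3: ref(E) ≐ ref(float),  tup3(T2, int, R) ≐ tup3(tup3(R, int, A), int, E),  tup3(B, string, A) ≐ tup3(tup3(float, E, T2), string, tup3(unit, unit, R)).
Decompose ref/1: E ≐ float.
Bind E := float; substituting into the remaining equations gives: tup3(T2, int, R) ≐ tup3(tup3(R, int, A), int, float),  tup3(B, string, A) ≐ tup3(tup3(float, float, T2), string, tup3(unit, unit, R)).
Decompose tup3/3: T2 ≐ tup3(R, int, A),  int ≐ int,  R ≐ float.
Bind T2 := tup3(R, int, A); substituting into the one remaining equation that mentions T2 gives: tup3(B, string, A) ≐ tup3(tup3(float, float, tup3(R, int, A)), string, tup3(unit, unit, R)).
Delete trivial equation int ≐ int.
Bind R := float; substituting into the remaining equation gives: tup3(B, string, A) ≐ tup3(tup3(float, float, tup3(float, int, A)), string, tup3(unit, unit, float)). Substituting into the earlier binding gives T2 := tup3(float, int, A).
Decompose tup3/3: B ≐ tup3(float, float, tup3(float, int, A)),  string ≐ string,  A ≐ tup3(unit, unit, float).
Bind B := tup3(float, float, tup3(float, int, A)); no other remaining equation mentions B.
Delete trivial equation string ≐ string.
Bind A := tup3(unit, unit, float). Substituting into the earlier bindings gives T2 := tup3(float, int, tup3(unit, unit, float)), B := tup3(float, float, tup3(float, int, tup3(unit, unit, float))).
MGU = { E -> float, T2 -> tup3(float, int, tup3(unit, unit, float)), R -> float, B -> tup3(float, float, tup3(float, int, tup3(unit, unit, float))), A -> tup3(unit, unit, float) }, so T2 -> tup3(float, int, tup3(unit, unit, float)).

tup3(float, int, tup3(unit, unit, float))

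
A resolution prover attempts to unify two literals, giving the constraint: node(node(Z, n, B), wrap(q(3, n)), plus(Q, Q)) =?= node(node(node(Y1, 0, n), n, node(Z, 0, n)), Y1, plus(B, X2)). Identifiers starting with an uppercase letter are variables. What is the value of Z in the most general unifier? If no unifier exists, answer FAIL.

node(wrap(q(3, n)), 0, n)

Decompose node/3: node(Z, n, B) =?= node(node(Y1, 0, n), n, node(Z, 0, n)),  wrap(q(3, n)) =?= Y1,  plus(Q, Q) =?= plus(B, X2).
Decompose node/3: Z =?= node(Y1, 0, n),  n =?= n,  B =?= node(Z, 0, n).
Bind Z := node(Y1, 0, n); substituting into the one remaining equation that mentions Z gives: B =?= node(node(Y1, 0, n), 0, n).
Delete trivial equation n =?= n.
Bind B := node(node(Y1, 0, n), 0, n); substituting into the one remaining equation that mentions B gives: plus(Q, Q) =?= plus(node(node(Y1, 0, n), 0, n), X2).
Bind Y1 := wrap(q(3, n)); substituting into the remaining equation gives: plus(Q, Q) =?= plus(node(node(wrap(q(3, n)), 0, n), 0, n), X2). Substituting into the earlier bindings gives Z := node(wrap(q(3, n)), 0, n), B := node(node(wrap(q(3, n)), 0, n), 0, n).
Decompose plus/2: Q =?= node(node(wrap(q(3, n)), 0, n), 0, n),  Q =?= X2.
Bind Q := node(node(wrap(q(3, n)), 0, n), 0, n); substituting into the remaining equation gives: node(node(wrap(q(3, n)), 0, n), 0, n) =?= X2.
Bind X2 := node(node(wrap(q(3, n)), 0, n), 0, n).
MGU = { Z ↦ node(wrap(q(3, n)), 0, n), B ↦ node(node(wrap(q(3, n)), 0, n), 0, n), Y1 ↦ wrap(q(3, n)), Q ↦ node(node(wrap(q(3, n)), 0, n), 0, n), X2 ↦ node(node(wrap(q(3, n)), 0, n), 0, n) }, so Z ↦ node(wrap(q(3, n)), 0, n).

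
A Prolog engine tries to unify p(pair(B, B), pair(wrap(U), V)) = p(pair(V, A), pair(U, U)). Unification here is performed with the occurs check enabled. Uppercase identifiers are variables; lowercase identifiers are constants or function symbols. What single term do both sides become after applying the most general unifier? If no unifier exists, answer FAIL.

Decompose p/2: pair(B, B) = pair(V, A),  pair(wrap(U), V) = pair(U, U).
Decompose pair/2: B = V,  B = A.
Bind B := V; substituting into the one remaining equation that mentions B gives: V = A.
Bind V := A; substituting into the remaining equation gives: pair(wrap(U), A) = pair(U, U). Substituting into the earlier binding gives B := A.
Decompose pair/2: wrap(U) = U,  A = U.
Occurs check fails: U occurs in wrap(U); the equation U = wrap(U) has no finite solution.

FAIL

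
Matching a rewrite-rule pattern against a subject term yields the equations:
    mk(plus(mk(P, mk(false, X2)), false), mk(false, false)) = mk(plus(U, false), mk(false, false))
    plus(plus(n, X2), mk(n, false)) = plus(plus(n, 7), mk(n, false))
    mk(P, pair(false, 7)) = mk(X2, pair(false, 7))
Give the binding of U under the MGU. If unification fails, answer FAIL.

Decompose mk/2: plus(mk(P, mk(false, X2)), false) = plus(U, false),  mk(false, false) = mk(false, false).
Decompose plus/2: mk(P, mk(false, X2)) = U,  false = false.
Bind U := mk(P, mk(false, X2)); no other remaining equation mentions U.
Delete trivial equation false = false.
Delete trivial equation mk(false, false) = mk(false, false).
Decompose plus/2: plus(n, X2) = plus(n, 7),  mk(n, false) = mk(n, false).
Decompose plus/2: n = n,  X2 = 7.
Delete trivial equation n = n.
Bind X2 := 7; substituting into the one remaining equation that mentions X2 gives: mk(P, pair(false, 7)) = mk(7, pair(false, 7)). Substituting into the earlier binding gives U := mk(P, mk(false, 7)).
Delete trivial equation mk(n, false) = mk(n, false).
Decompose mk/2: P = 7,  pair(false, 7) = pair(false, 7).
Bind P := 7; no other remaining equation mentions P. Substituting into the earlier binding gives U := mk(7, mk(false, 7)).
Delete trivial equation pair(false, 7) = pair(false, 7).
MGU = { U := mk(7, mk(false, 7)), X2 := 7, P := 7 }, so U := mk(7, mk(false, 7)).

mk(7, mk(false, 7))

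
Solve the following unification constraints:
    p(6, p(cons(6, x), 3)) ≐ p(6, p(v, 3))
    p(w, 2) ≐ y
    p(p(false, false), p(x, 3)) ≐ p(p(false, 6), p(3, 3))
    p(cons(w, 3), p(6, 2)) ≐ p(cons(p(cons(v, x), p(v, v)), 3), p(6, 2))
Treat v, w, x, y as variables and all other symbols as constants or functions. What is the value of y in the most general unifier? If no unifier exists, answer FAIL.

FAIL

Decompose p/2: 6 ≐ 6,  p(cons(6, x), 3) ≐ p(v, 3).
Delete trivial equation 6 ≐ 6.
Decompose p/2: cons(6, x) ≐ v,  3 ≐ 3.
Bind v := cons(6, x); substituting into the one remaining equation that mentions v gives: p(cons(w, 3), p(6, 2)) ≐ p(cons(p(cons(cons(6, x), x), p(cons(6, x), cons(6, x))), 3), p(6, 2)).
Delete trivial equation 3 ≐ 3.
Bind y := p(w, 2); no other remaining equation mentions y.
Decompose p/2: p(false, false) ≐ p(false, 6),  p(x, 3) ≐ p(3, 3).
Decompose p/2: false ≐ false,  false ≐ 6.
Delete trivial equation false ≐ false.
Clash: constants false and 6 differ; no unifier exists.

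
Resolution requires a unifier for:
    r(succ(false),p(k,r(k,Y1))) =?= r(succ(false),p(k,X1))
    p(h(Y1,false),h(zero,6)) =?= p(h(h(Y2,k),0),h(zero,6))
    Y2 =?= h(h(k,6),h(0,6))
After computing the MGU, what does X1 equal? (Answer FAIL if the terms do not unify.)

FAIL

Decompose r/2: succ(false) =?= succ(false),  p(k,r(k,Y1)) =?= p(k,X1).
Delete trivial equation succ(false) =?= succ(false).
Decompose p/2: k =?= k,  r(k,Y1) =?= X1.
Delete trivial equation k =?= k.
Bind X1 := r(k,Y1); no other remaining equation mentions X1.
Decompose p/2: h(Y1,false) =?= h(h(Y2,k),0),  h(zero,6) =?= h(zero,6).
Decompose h/2: Y1 =?= h(Y2,k),  false =?= 0.
Bind Y1 := h(Y2,k); no other remaining equation mentions Y1. Substituting into the earlier binding gives X1 := r(k,h(Y2,k)).
Clash: constants false and 0 differ; no unifier exists.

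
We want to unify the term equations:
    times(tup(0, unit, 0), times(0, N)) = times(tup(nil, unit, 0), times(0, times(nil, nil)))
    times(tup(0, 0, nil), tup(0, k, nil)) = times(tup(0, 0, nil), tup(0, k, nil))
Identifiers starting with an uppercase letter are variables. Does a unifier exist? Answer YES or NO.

NO

Decompose times/2: tup(0, unit, 0) = tup(nil, unit, 0),  times(0, N) = times(0, times(nil, nil)).
Decompose tup/3: 0 = nil,  unit = unit,  0 = 0.
Clash: constants 0 and nil differ; no unifier exists.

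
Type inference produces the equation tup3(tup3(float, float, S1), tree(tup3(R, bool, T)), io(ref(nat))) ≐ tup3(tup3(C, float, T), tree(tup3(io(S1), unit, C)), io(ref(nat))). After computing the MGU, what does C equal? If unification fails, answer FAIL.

Decompose tup3/3: tup3(float, float, S1) ≐ tup3(C, float, T),  tree(tup3(R, bool, T)) ≐ tree(tup3(io(S1), unit, C)),  io(ref(nat)) ≐ io(ref(nat)).
Decompose tup3/3: float ≐ C,  float ≐ float,  S1 ≐ T.
Bind C := float; substituting into the one remaining equation that mentions C gives: tree(tup3(R, bool, T)) ≐ tree(tup3(io(S1), unit, float)).
Delete trivial equation float ≐ float.
Bind S1 := T; substituting into the one remaining equation that mentions S1 gives: tree(tup3(R, bool, T)) ≐ tree(tup3(io(T), unit, float)).
Decompose tree/1: tup3(R, bool, T) ≐ tup3(io(T), unit, float).
Decompose tup3/3: R ≐ io(T),  bool ≐ unit,  T ≐ float.
Bind R := io(T); no other remaining equation mentions R.
Clash: constants bool and unit differ; no unifier exists.

FAIL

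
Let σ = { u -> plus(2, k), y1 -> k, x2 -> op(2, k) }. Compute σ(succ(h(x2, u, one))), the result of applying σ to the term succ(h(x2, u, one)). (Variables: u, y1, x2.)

Replace each occurrence of u with plus(2, k).
Replace each occurrence of x2 with op(2, k).
Result: succ(h(op(2, k), plus(2, k), one)).

succ(h(op(2, k), plus(2, k), one))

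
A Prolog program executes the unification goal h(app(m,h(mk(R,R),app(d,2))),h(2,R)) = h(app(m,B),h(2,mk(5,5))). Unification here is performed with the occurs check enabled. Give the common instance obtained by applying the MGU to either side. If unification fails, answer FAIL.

h(app(m,h(mk(mk(5,5),mk(5,5)),app(d,2))),h(2,mk(5,5)))

Decompose h/2: app(m,h(mk(R,R),app(d,2))) = app(m,B),  h(2,R) = h(2,mk(5,5)).
Decompose app/2: m = m,  h(mk(R,R),app(d,2)) = B.
Delete trivial equation m = m.
Bind B := h(mk(R,R),app(d,2)); no other remaining equation mentions B.
Decompose h/2: 2 = 2,  R = mk(5,5).
Delete trivial equation 2 = 2.
Bind R := mk(5,5). Substituting into the earlier binding gives B := h(mk(mk(5,5),mk(5,5)),app(d,2)).
Applying the MGU to either side gives h(app(m,h(mk(mk(5,5),mk(5,5)),app(d,2))),h(2,mk(5,5))).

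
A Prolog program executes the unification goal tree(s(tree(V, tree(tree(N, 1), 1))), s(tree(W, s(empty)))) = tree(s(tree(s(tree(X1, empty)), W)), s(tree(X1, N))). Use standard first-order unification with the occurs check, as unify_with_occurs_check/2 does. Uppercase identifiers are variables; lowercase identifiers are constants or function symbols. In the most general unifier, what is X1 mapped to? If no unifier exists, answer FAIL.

Decompose tree/2: s(tree(V, tree(tree(N, 1), 1))) = s(tree(s(tree(X1, empty)), W)),  s(tree(W, s(empty))) = s(tree(X1, N)).
Decompose s/1: tree(V, tree(tree(N, 1), 1)) = tree(s(tree(X1, empty)), W).
Decompose tree/2: V = s(tree(X1, empty)),  tree(tree(N, 1), 1) = W.
Bind V := s(tree(X1, empty)); no other remaining equation mentions V.
Bind W := tree(tree(N, 1), 1); substituting into the remaining equation gives: s(tree(tree(tree(N, 1), 1), s(empty))) = s(tree(X1, N)).
Decompose s/1: tree(tree(tree(N, 1), 1), s(empty)) = tree(X1, N).
Decompose tree/2: tree(tree(N, 1), 1) = X1,  s(empty) = N.
Bind X1 := tree(tree(N, 1), 1); no other remaining equation mentions X1. Substituting into the earlier binding gives V := s(tree(tree(tree(N, 1), 1), empty)).
Bind N := s(empty). Substituting into the earlier bindings gives V := s(tree(tree(tree(s(empty), 1), 1), empty)), W := tree(tree(s(empty), 1), 1), X1 := tree(tree(s(empty), 1), 1).
MGU = { V -> s(tree(tree(tree(s(empty), 1), 1), empty)), W -> tree(tree(s(empty), 1), 1), X1 -> tree(tree(s(empty), 1), 1), N -> s(empty) }, so X1 -> tree(tree(s(empty), 1), 1).

tree(tree(s(empty), 1), 1)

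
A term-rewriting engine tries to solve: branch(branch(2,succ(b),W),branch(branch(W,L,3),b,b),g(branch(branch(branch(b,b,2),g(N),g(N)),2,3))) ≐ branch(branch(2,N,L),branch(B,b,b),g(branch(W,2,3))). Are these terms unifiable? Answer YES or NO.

YES

Decompose branch/3: branch(2,succ(b),W) ≐ branch(2,N,L),  branch(branch(W,L,3),b,b) ≐ branch(B,b,b),  g(branch(branch(branch(b,b,2),g(N),g(N)),2,3)) ≐ g(branch(W,2,3)).
Decompose branch/3: 2 ≐ 2,  succ(b) ≐ N,  W ≐ L.
Delete trivial equation 2 ≐ 2.
Bind N := succ(b); substituting into the one remaining equation that mentions N gives: g(branch(branch(branch(b,b,2),g(succ(b)),g(succ(b))),2,3)) ≐ g(branch(W,2,3)).
Bind W := L; substituting into the remaining equations gives: branch(branch(L,L,3),b,b) ≐ branch(B,b,b),  g(branch(branch(branch(b,b,2),g(succ(b)),g(succ(b))),2,3)) ≐ g(branch(L,2,3)).
Decompose branch/3: branch(L,L,3) ≐ B,  b ≐ b,  b ≐ b.
Bind B := branch(L,L,3); no other remaining equation mentions B.
Delete trivial equation b ≐ b.
Delete trivial equation b ≐ b.
Decompose g/1: branch(branch(branch(b,b,2),g(succ(b)),g(succ(b))),2,3) ≐ branch(L,2,3).
Decompose branch/3: branch(branch(b,b,2),g(succ(b)),g(succ(b))) ≐ L,  2 ≐ 2,  3 ≐ 3.
Bind L := branch(branch(b,b,2),g(succ(b)),g(succ(b))); no other remaining equation mentions L. Substituting into the earlier bindings gives W := branch(branch(b,b,2),g(succ(b)),g(succ(b))), B := branch(branch(branch(b,b,2),g(succ(b)),g(succ(b))),branch(branch(b,b,2),g(succ(b)),g(succ(b))),3).
Delete trivial equation 2 ≐ 2.
Delete trivial equation 3 ≐ 3.
No equations remain and no clash or occurs-check failure arose, so a unifier exists.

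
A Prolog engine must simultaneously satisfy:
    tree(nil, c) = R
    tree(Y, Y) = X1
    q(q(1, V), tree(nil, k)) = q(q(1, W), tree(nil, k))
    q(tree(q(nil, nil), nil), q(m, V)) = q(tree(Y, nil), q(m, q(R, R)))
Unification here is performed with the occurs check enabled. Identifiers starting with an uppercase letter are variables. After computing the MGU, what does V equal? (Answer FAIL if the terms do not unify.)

q(tree(nil, c), tree(nil, c))

Bind R := tree(nil, c); substituting into the one remaining equation that mentions R gives: q(tree(q(nil, nil), nil), q(m, V)) = q(tree(Y, nil), q(m, q(tree(nil, c), tree(nil, c)))).
Bind X1 := tree(Y, Y); no other remaining equation mentions X1.
Decompose q/2: q(1, V) = q(1, W),  tree(nil, k) = tree(nil, k).
Decompose q/2: 1 = 1,  V = W.
Delete trivial equation 1 = 1.
Bind V := W; substituting into the one remaining equation that mentions V gives: q(tree(q(nil, nil), nil), q(m, W)) = q(tree(Y, nil), q(m, q(tree(nil, c), tree(nil, c)))).
Delete trivial equation tree(nil, k) = tree(nil, k).
Decompose q/2: tree(q(nil, nil), nil) = tree(Y, nil),  q(m, W) = q(m, q(tree(nil, c), tree(nil, c))).
Decompose tree/2: q(nil, nil) = Y,  nil = nil.
Bind Y := q(nil, nil); no other remaining equation mentions Y. Substituting into the earlier binding gives X1 := tree(q(nil, nil), q(nil, nil)).
Delete trivial equation nil = nil.
Decompose q/2: m = m,  W = q(tree(nil, c), tree(nil, c)).
Delete trivial equation m = m.
Bind W := q(tree(nil, c), tree(nil, c)). Substituting into the earlier binding gives V := q(tree(nil, c), tree(nil, c)).
MGU = { R ↦ tree(nil, c), X1 ↦ tree(q(nil, nil), q(nil, nil)), V ↦ q(tree(nil, c), tree(nil, c)), Y ↦ q(nil, nil), W ↦ q(tree(nil, c), tree(nil, c)) }, so V ↦ q(tree(nil, c), tree(nil, c)).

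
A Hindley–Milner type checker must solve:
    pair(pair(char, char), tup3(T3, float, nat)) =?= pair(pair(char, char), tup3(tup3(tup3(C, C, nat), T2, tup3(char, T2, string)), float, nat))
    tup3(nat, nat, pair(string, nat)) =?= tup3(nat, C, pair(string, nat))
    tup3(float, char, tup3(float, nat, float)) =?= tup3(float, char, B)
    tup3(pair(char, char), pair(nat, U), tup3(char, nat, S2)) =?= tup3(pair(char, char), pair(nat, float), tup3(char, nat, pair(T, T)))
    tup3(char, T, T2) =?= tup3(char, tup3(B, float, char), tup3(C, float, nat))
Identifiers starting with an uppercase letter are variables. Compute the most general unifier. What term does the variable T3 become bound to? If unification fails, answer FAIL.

tup3(tup3(nat, nat, nat), tup3(nat, float, nat), tup3(char, tup3(nat, float, nat), string))

Decompose pair/2: pair(char, char) =?= pair(char, char),  tup3(T3, float, nat) =?= tup3(tup3(tup3(C, C, nat), T2, tup3(char, T2, string)), float, nat).
Delete trivial equation pair(char, char) =?= pair(char, char).
Decompose tup3/3: T3 =?= tup3(tup3(C, C, nat), T2, tup3(char, T2, string)),  float =?= float,  nat =?= nat.
Bind T3 := tup3(tup3(C, C, nat), T2, tup3(char, T2, string)); no other remaining equation mentions T3.
Delete trivial equation float =?= float.
Delete trivial equation nat =?= nat.
Decompose tup3/3: nat =?= nat,  nat =?= C,  pair(string, nat) =?= pair(string, nat).
Delete trivial equation nat =?= nat.
Bind C := nat; substituting into the one remaining equation that mentions C gives: tup3(char, T, T2) =?= tup3(char, tup3(B, float, char), tup3(nat, float, nat)). Substituting into the earlier binding gives T3 := tup3(tup3(nat, nat, nat), T2, tup3(char, T2, string)).
Delete trivial equation pair(string, nat) =?= pair(string, nat).
Decompose tup3/3: float =?= float,  char =?= char,  tup3(float, nat, float) =?= B.
Delete trivial equation float =?= float.
Delete trivial equation char =?= char.
Bind B := tup3(float, nat, float); substituting into the one remaining equation that mentions B gives: tup3(char, T, T2) =?= tup3(char, tup3(tup3(float, nat, float), float, char), tup3(nat, float, nat)).
Decompose tup3/3: pair(char, char) =?= pair(char, char),  pair(nat, U) =?= pair(nat, float),  tup3(char, nat, S2) =?= tup3(char, nat, pair(T, T)).
Delete trivial equation pair(char, char) =?= pair(char, char).
Decompose pair/2: nat =?= nat,  U =?= float.
Delete trivial equation nat =?= nat.
Bind U := float; no other remaining equation mentions U.
Decompose tup3/3: char =?= char,  nat =?= nat,  S2 =?= pair(T, T).
Delete trivial equation char =?= char.
Delete trivial equation nat =?= nat.
Bind S2 := pair(T, T); no other remaining equation mentions S2.
Decompose tup3/3: char =?= char,  T =?= tup3(tup3(float, nat, float), float, char),  T2 =?= tup3(nat, float, nat).
Delete trivial equation char =?= char.
Bind T := tup3(tup3(float, nat, float), float, char); no other remaining equation mentions T. Substituting into the earlier binding gives S2 := pair(tup3(tup3(float, nat, float), float, char), tup3(tup3(float, nat, float), float, char)).
Bind T2 := tup3(nat, float, nat). Substituting into the earlier binding gives T3 := tup3(tup3(nat, nat, nat), tup3(nat, float, nat), tup3(char, tup3(nat, float, nat), string)).
MGU = { T3 := tup3(tup3(nat, nat, nat), tup3(nat, float, nat), tup3(char, tup3(nat, float, nat), string)), C := nat, B := tup3(float, nat, float), U := float, S2 := pair(tup3(tup3(float, nat, float), float, char), tup3(tup3(float, nat, float), float, char)), T := tup3(tup3(float, nat, float), float, char), T2 := tup3(nat, float, nat) }, so T3 := tup3(tup3(nat, nat, nat), tup3(nat, float, nat), tup3(char, tup3(nat, float, nat), string)).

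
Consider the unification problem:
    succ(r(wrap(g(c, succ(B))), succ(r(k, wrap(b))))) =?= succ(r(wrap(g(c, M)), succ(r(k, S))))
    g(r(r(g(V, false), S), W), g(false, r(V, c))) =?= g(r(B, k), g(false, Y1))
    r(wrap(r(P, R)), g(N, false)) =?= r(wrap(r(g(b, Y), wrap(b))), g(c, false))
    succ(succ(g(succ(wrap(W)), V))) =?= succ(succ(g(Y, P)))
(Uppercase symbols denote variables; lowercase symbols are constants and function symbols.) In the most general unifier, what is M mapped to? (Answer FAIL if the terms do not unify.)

succ(r(g(g(b, succ(wrap(k))), false), wrap(b)))

Decompose succ/1: r(wrap(g(c, succ(B))), succ(r(k, wrap(b)))) =?= r(wrap(g(c, M)), succ(r(k, S))).
Decompose r/2: wrap(g(c, succ(B))) =?= wrap(g(c, M)),  succ(r(k, wrap(b))) =?= succ(r(k, S)).
Decompose wrap/1: g(c, succ(B)) =?= g(c, M).
Decompose g/2: c =?= c,  succ(B) =?= M.
Delete trivial equation c =?= c.
Bind M := succ(B); no other remaining equation mentions M.
Decompose succ/1: r(k, wrap(b)) =?= r(k, S).
Decompose r/2: k =?= k,  wrap(b) =?= S.
Delete trivial equation k =?= k.
Bind S := wrap(b); substituting into the one remaining equation that mentions S gives: g(r(r(g(V, false), wrap(b)), W), g(false, r(V, c))) =?= g(r(B, k), g(false, Y1)).
Decompose g/2: r(r(g(V, false), wrap(b)), W) =?= r(B, k),  g(false, r(V, c)) =?= g(false, Y1).
Decompose r/2: r(g(V, false), wrap(b)) =?= B,  W =?= k.
Bind B := r(g(V, false), wrap(b)); no other remaining equation mentions B. Substituting into the earlier binding gives M := succ(r(g(V, false), wrap(b))).
Bind W := k; substituting into the one remaining equation that mentions W gives: succ(succ(g(succ(wrap(k)), V))) =?= succ(succ(g(Y, P))).
Decompose g/2: false =?= false,  r(V, c) =?= Y1.
Delete trivial equation false =?= false.
Bind Y1 := r(V, c); no other remaining equation mentions Y1.
Decompose r/2: wrap(r(P, R)) =?= wrap(r(g(b, Y), wrap(b))),  g(N, false) =?= g(c, false).
Decompose wrap/1: r(P, R) =?= r(g(b, Y), wrap(b)).
Decompose r/2: P =?= g(b, Y),  R =?= wrap(b).
Bind P := g(b, Y); substituting into the one remaining equation that mentions P gives: succ(succ(g(succ(wrap(k)), V))) =?= succ(succ(g(Y, g(b, Y)))).
Bind R := wrap(b); no other remaining equation mentions R.
Decompose g/2: N =?= c,  false =?= false.
Bind N := c; no other remaining equation mentions N.
Delete trivial equation false =?= false.
Decompose succ/1: succ(g(succ(wrap(k)), V)) =?= succ(g(Y, g(b, Y))).
Decompose succ/1: g(succ(wrap(k)), V) =?= g(Y, g(b, Y)).
Decompose g/2: succ(wrap(k)) =?= Y,  V =?= g(b, Y).
Bind Y := succ(wrap(k)); substituting into the remaining equation gives: V =?= g(b, succ(wrap(k))). Substituting into the earlier binding gives P := g(b, succ(wrap(k))).
Bind V := g(b, succ(wrap(k))). Substituting into the earlier bindings gives M := succ(r(g(g(b, succ(wrap(k))), false), wrap(b))), B := r(g(g(b, succ(wrap(k))), false), wrap(b)), Y1 := r(g(b, succ(wrap(k))), c).
MGU = { M ↦ succ(r(g(g(b, succ(wrap(k))), false), wrap(b))), S ↦ wrap(b), B ↦ r(g(g(b, succ(wrap(k))), false), wrap(b)), W ↦ k, Y1 ↦ r(g(b, succ(wrap(k))), c), P ↦ g(b, succ(wrap(k))), R ↦ wrap(b), N ↦ c, Y ↦ succ(wrap(k)), V ↦ g(b, succ(wrap(k))) }, so M ↦ succ(r(g(g(b, succ(wrap(k))), false), wrap(b))).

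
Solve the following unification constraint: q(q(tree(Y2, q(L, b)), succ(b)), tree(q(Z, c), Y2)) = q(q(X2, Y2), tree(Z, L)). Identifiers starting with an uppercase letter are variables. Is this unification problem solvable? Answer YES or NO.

NO

Decompose q/2: q(tree(Y2, q(L, b)), succ(b)) = q(X2, Y2),  tree(q(Z, c), Y2) = tree(Z, L).
Decompose q/2: tree(Y2, q(L, b)) = X2,  succ(b) = Y2.
Bind X2 := tree(Y2, q(L, b)); no other remaining equation mentions X2.
Bind Y2 := succ(b); substituting into the remaining equation gives: tree(q(Z, c), succ(b)) = tree(Z, L). Substituting into the earlier binding gives X2 := tree(succ(b), q(L, b)).
Decompose tree/2: q(Z, c) = Z,  succ(b) = L.
Occurs check fails: Z occurs in q(Z, c); the equation Z = q(Z, c) has no finite solution.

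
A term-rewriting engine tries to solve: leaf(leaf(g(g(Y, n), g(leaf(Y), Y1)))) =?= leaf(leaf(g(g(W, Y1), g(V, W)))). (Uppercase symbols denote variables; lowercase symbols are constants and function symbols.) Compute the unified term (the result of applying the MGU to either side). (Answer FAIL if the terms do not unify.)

leaf(leaf(g(g(n, n), g(leaf(n), n))))

Decompose leaf/1: leaf(g(g(Y, n), g(leaf(Y), Y1))) =?= leaf(g(g(W, Y1), g(V, W))).
Decompose leaf/1: g(g(Y, n), g(leaf(Y), Y1)) =?= g(g(W, Y1), g(V, W)).
Decompose g/2: g(Y, n) =?= g(W, Y1),  g(leaf(Y), Y1) =?= g(V, W).
Decompose g/2: Y =?= W,  n =?= Y1.
Bind Y := W; substituting into the one remaining equation that mentions Y gives: g(leaf(W), Y1) =?= g(V, W).
Bind Y1 := n; substituting into the remaining equation gives: g(leaf(W), n) =?= g(V, W).
Decompose g/2: leaf(W) =?= V,  n =?= W.
Bind V := leaf(W); no other remaining equation mentions V.
Bind W := n. Substituting into the earlier bindings gives Y := n, V := leaf(n).
Applying the MGU to either side gives leaf(leaf(g(g(n, n), g(leaf(n), n)))).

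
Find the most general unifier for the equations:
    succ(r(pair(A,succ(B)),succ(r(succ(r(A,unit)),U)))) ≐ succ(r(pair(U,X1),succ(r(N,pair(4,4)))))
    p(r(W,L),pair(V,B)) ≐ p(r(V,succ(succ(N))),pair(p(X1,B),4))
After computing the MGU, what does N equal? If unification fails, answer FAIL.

succ(r(pair(4,4),unit))

Decompose succ/1: r(pair(A,succ(B)),succ(r(succ(r(A,unit)),U))) ≐ r(pair(U,X1),succ(r(N,pair(4,4)))).
Decompose r/2: pair(A,succ(B)) ≐ pair(U,X1),  succ(r(succ(r(A,unit)),U)) ≐ succ(r(N,pair(4,4))).
Decompose pair/2: A ≐ U,  succ(B) ≐ X1.
Bind A := U; substituting into the one remaining equation that mentions A gives: succ(r(succ(r(U,unit)),U)) ≐ succ(r(N,pair(4,4))).
Bind X1 := succ(B); substituting into the one remaining equation that mentions X1 gives: p(r(W,L),pair(V,B)) ≐ p(r(V,succ(succ(N))),pair(p(succ(B),B),4)).
Decompose succ/1: r(succ(r(U,unit)),U) ≐ r(N,pair(4,4)).
Decompose r/2: succ(r(U,unit)) ≐ N,  U ≐ pair(4,4).
Bind N := succ(r(U,unit)); substituting into the one remaining equation that mentions N gives: p(r(W,L),pair(V,B)) ≐ p(r(V,succ(succ(succ(r(U,unit))))),pair(p(succ(B),B),4)).
Bind U := pair(4,4); substituting into the remaining equation gives: p(r(W,L),pair(V,B)) ≐ p(r(V,succ(succ(succ(r(pair(4,4),unit))))),pair(p(succ(B),B),4)). Substituting into the earlier bindings gives A := pair(4,4), N := succ(r(pair(4,4),unit)).
Decompose p/2: r(W,L) ≐ r(V,succ(succ(succ(r(pair(4,4),unit))))),  pair(V,B) ≐ pair(p(succ(B),B),4).
Decompose r/2: W ≐ V,  L ≐ succ(succ(succ(r(pair(4,4),unit)))).
Bind W := V; no other remaining equation mentions W.
Bind L := succ(succ(succ(r(pair(4,4),unit)))); no other remaining equation mentions L.
Decompose pair/2: V ≐ p(succ(B),B),  B ≐ 4.
Bind V := p(succ(B),B); no other remaining equation mentions V. Substituting into the earlier binding gives W := p(succ(B),B).
Bind B := 4. Substituting into the earlier bindings gives X1 := succ(4), W := p(succ(4),4), V := p(succ(4),4).
MGU = { A := pair(4,4), X1 := succ(4), N := succ(r(pair(4,4),unit)), U := pair(4,4), W := p(succ(4),4), L := succ(succ(succ(r(pair(4,4),unit)))), V := p(succ(4),4), B := 4 }, so N := succ(r(pair(4,4),unit)).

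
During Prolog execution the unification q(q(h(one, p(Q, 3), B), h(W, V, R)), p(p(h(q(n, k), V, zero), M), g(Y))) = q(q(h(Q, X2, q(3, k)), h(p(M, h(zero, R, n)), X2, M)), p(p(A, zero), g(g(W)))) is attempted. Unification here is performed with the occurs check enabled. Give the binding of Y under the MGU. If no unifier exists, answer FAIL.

Decompose q/2: q(h(one, p(Q, 3), B), h(W, V, R)) = q(h(Q, X2, q(3, k)), h(p(M, h(zero, R, n)), X2, M)),  p(p(h(q(n, k), V, zero), M), g(Y)) = p(p(A, zero), g(g(W))).
Decompose q/2: h(one, p(Q, 3), B) = h(Q, X2, q(3, k)),  h(W, V, R) = h(p(M, h(zero, R, n)), X2, M).
Decompose h/3: one = Q,  p(Q, 3) = X2,  B = q(3, k).
Bind Q := one; substituting into the one remaining equation that mentions Q gives: p(one, 3) = X2.
Bind X2 := p(one, 3); substituting into the one remaining equation that mentions X2 gives: h(W, V, R) = h(p(M, h(zero, R, n)), p(one, 3), M).
Bind B := q(3, k); no other remaining equation mentions B.
Decompose h/3: W = p(M, h(zero, R, n)),  V = p(one, 3),  R = M.
Bind W := p(M, h(zero, R, n)); substituting into the one remaining equation that mentions W gives: p(p(h(q(n, k), V, zero), M), g(Y)) = p(p(A, zero), g(g(p(M, h(zero, R, n))))).
Bind V := p(one, 3); substituting into the one remaining equation that mentions V gives: p(p(h(q(n, k), p(one, 3), zero), M), g(Y)) = p(p(A, zero), g(g(p(M, h(zero, R, n))))).
Bind R := M; substituting into the remaining equation gives: p(p(h(q(n, k), p(one, 3), zero), M), g(Y)) = p(p(A, zero), g(g(p(M, h(zero, M, n))))). Substituting into the earlier binding gives W := p(M, h(zero, M, n)).
Decompose p/2: p(h(q(n, k), p(one, 3), zero), M) = p(A, zero),  g(Y) = g(g(p(M, h(zero, M, n)))).
Decompose p/2: h(q(n, k), p(one, 3), zero) = A,  M = zero.
Bind A := h(q(n, k), p(one, 3), zero); no other remaining equation mentions A.
Bind M := zero; substituting into the remaining equation gives: g(Y) = g(g(p(zero, h(zero, zero, n)))). Substituting into the earlier bindings gives W := p(zero, h(zero, zero, n)), R := zero.
Decompose g/1: Y = g(p(zero, h(zero, zero, n))).
Bind Y := g(p(zero, h(zero, zero, n))).
MGU = { Q = one, X2 = p(one, 3), B = q(3, k), W = p(zero, h(zero, zero, n)), V = p(one, 3), R = zero, A = h(q(n, k), p(one, 3), zero), M = zero, Y = g(p(zero, h(zero, zero, n))) }, so Y = g(p(zero, h(zero, zero, n))).

g(p(zero, h(zero, zero, n)))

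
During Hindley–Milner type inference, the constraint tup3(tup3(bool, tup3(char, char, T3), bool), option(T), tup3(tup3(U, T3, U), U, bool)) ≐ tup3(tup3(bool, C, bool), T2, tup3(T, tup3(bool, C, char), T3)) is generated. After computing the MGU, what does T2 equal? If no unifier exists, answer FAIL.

option(tup3(tup3(bool, tup3(char, char, bool), char), bool, tup3(bool, tup3(char, char, bool), char)))

Decompose tup3/3: tup3(bool, tup3(char, char, T3), bool) ≐ tup3(bool, C, bool),  option(T) ≐ T2,  tup3(tup3(U, T3, U), U, bool) ≐ tup3(T, tup3(bool, C, char), T3).
Decompose tup3/3: bool ≐ bool,  tup3(char, char, T3) ≐ C,  bool ≐ bool.
Delete trivial equation bool ≐ bool.
Bind C := tup3(char, char, T3); substituting into the one remaining equation that mentions C gives: tup3(tup3(U, T3, U), U, bool) ≐ tup3(T, tup3(bool, tup3(char, char, T3), char), T3).
Delete trivial equation bool ≐ bool.
Bind T2 := option(T); no other remaining equation mentions T2.
Decompose tup3/3: tup3(U, T3, U) ≐ T,  U ≐ tup3(bool, tup3(char, char, T3), char),  bool ≐ T3.
Bind T := tup3(U, T3, U); no other remaining equation mentions T. Substituting into the earlier binding gives T2 := option(tup3(U, T3, U)).
Bind U := tup3(bool, tup3(char, char, T3), char); no other remaining equation mentions U. Substituting into the earlier bindings gives T2 := option(tup3(tup3(bool, tup3(char, char, T3), char), T3, tup3(bool, tup3(char, char, T3), char))), T := tup3(tup3(bool, tup3(char, char, T3), char), T3, tup3(bool, tup3(char, char, T3), char)).
Bind T3 := bool. Substituting into the earlier bindings gives C := tup3(char, char, bool), T2 := option(tup3(tup3(bool, tup3(char, char, bool), char), bool, tup3(bool, tup3(char, char, bool), char))), T := tup3(tup3(bool, tup3(char, char, bool), char), bool, tup3(bool, tup3(char, char, bool), char)), U := tup3(bool, tup3(char, char, bool), char).
MGU = { C -> tup3(char, char, bool), T2 -> option(tup3(tup3(bool, tup3(char, char, bool), char), bool, tup3(bool, tup3(char, char, bool), char))), T -> tup3(tup3(bool, tup3(char, char, bool), char), bool, tup3(bool, tup3(char, char, bool), char)), U -> tup3(bool, tup3(char, char, bool), char), T3 -> bool }, so T2 -> option(tup3(tup3(bool, tup3(char, char, bool), char), bool, tup3(bool, tup3(char, char, bool), char))).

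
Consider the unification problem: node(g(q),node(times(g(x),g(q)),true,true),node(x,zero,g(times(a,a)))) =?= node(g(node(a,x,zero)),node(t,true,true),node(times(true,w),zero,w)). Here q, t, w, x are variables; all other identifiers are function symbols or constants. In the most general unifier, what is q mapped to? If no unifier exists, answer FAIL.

Decompose node/3: g(q) =?= g(node(a,x,zero)),  node(times(g(x),g(q)),true,true) =?= node(t,true,true),  node(x,zero,g(times(a,a))) =?= node(times(true,w),zero,w).
Decompose g/1: q =?= node(a,x,zero).
Bind q := node(a,x,zero); substituting into the one remaining equation that mentions q gives: node(times(g(x),g(node(a,x,zero))),true,true) =?= node(t,true,true).
Decompose node/3: times(g(x),g(node(a,x,zero))) =?= t,  true =?= true,  true =?= true.
Bind t := times(g(x),g(node(a,x,zero))); no other remaining equation mentions t.
Delete trivial equation true =?= true.
Delete trivial equation true =?= true.
Decompose node/3: x =?= times(true,w),  zero =?= zero,  g(times(a,a)) =?= w.
Bind x := times(true,w); no other remaining equation mentions x. Substituting into the earlier bindings gives q := node(a,times(true,w),zero), t := times(g(times(true,w)),g(node(a,times(true,w),zero))).
Delete trivial equation zero =?= zero.
Bind w := g(times(a,a)). Substituting into the earlier bindings gives q := node(a,times(true,g(times(a,a))),zero), t := times(g(times(true,g(times(a,a)))),g(node(a,times(true,g(times(a,a))),zero))), x := times(true,g(times(a,a))).
MGU = { q := node(a,times(true,g(times(a,a))),zero), t := times(g(times(true,g(times(a,a)))),g(node(a,times(true,g(times(a,a))),zero))), x := times(true,g(times(a,a))), w := g(times(a,a)) }, so q := node(a,times(true,g(times(a,a))),zero).

node(a,times(true,g(times(a,a))),zero)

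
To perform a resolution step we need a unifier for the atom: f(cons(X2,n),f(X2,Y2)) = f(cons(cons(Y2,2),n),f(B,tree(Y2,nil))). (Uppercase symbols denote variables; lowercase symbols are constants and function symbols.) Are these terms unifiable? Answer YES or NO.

Decompose f/2: cons(X2,n) = cons(cons(Y2,2),n),  f(X2,Y2) = f(B,tree(Y2,nil)).
Decompose cons/2: X2 = cons(Y2,2),  n = n.
Bind X2 := cons(Y2,2); substituting into the one remaining equation that mentions X2 gives: f(cons(Y2,2),Y2) = f(B,tree(Y2,nil)).
Delete trivial equation n = n.
Decompose f/2: cons(Y2,2) = B,  Y2 = tree(Y2,nil).
Bind B := cons(Y2,2); no other remaining equation mentions B.
Occurs check fails: Y2 occurs in tree(Y2,nil); the equation Y2 = tree(Y2,nil) has no finite solution.

NO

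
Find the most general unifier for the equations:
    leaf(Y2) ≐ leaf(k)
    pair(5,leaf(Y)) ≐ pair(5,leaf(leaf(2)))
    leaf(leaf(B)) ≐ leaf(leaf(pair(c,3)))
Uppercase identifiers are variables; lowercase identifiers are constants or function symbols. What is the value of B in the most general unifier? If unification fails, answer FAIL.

Decompose leaf/1: Y2 ≐ k.
Bind Y2 := k; no other remaining equation mentions Y2.
Decompose pair/2: 5 ≐ 5,  leaf(Y) ≐ leaf(leaf(2)).
Delete trivial equation 5 ≐ 5.
Decompose leaf/1: Y ≐ leaf(2).
Bind Y := leaf(2); no other remaining equation mentions Y.
Decompose leaf/1: leaf(B) ≐ leaf(pair(c,3)).
Decompose leaf/1: B ≐ pair(c,3).
Bind B := pair(c,3).
MGU = { Y2 ↦ k, Y ↦ leaf(2), B ↦ pair(c,3) }, so B ↦ pair(c,3).

pair(c,3)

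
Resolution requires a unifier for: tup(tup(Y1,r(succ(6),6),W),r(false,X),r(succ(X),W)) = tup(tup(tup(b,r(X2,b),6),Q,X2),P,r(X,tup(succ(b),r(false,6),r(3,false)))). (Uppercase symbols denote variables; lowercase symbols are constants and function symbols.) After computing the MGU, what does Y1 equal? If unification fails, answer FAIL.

Decompose tup/3: tup(Y1,r(succ(6),6),W) = tup(tup(b,r(X2,b),6),Q,X2),  r(false,X) = P,  r(succ(X),W) = r(X,tup(succ(b),r(false,6),r(3,false))).
Decompose tup/3: Y1 = tup(b,r(X2,b),6),  r(succ(6),6) = Q,  W = X2.
Bind Y1 := tup(b,r(X2,b),6); no other remaining equation mentions Y1.
Bind Q := r(succ(6),6); no other remaining equation mentions Q.
Bind W := X2; substituting into the one remaining equation that mentions W gives: r(succ(X),X2) = r(X,tup(succ(b),r(false,6),r(3,false))).
Bind P := r(false,X); no other remaining equation mentions P.
Decompose r/2: succ(X) = X,  X2 = tup(succ(b),r(false,6),r(3,false)).
Occurs check fails: X occurs in succ(X); the equation X = succ(X) has no finite solution.

FAIL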